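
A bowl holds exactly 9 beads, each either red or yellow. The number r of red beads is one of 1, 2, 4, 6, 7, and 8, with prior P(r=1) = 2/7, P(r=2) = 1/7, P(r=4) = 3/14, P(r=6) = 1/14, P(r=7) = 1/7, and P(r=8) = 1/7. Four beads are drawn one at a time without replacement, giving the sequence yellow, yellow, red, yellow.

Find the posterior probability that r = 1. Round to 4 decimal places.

Compute the likelihood of the observed sequence for each case: P(data | r = 1) = (8/9)(7/8)(1/7)(6/6) = 0.11111; P(data | r = 2) = (7/9)(6/8)(2/7)(5/6) = 0.13889; P(data | r = 4) = (5/9)(4/8)(4/7)(3/6) = 0.079365; P(data | r = 6) = (3/9)(2/8)(6/7)(1/6) = 0.011905; P(data | r = 7) = (2/9)(1/8)(7/7)(0/6) = 0; P(data | r = 8) = (1/9)(0/8) = 0.
The prior-weighted likelihoods are 2/7 · 0.11111 = 0.031746, 1/7 · 0.13889 = 0.019841, 3/14 · 0.079365 = 0.017007, 1/14 · 0.011905 = 0.00085034, 1/7 · 0 = 0, 1/7 · 0 = 0; with total 0.069444.
Hence P(r = 1 | data) = (0.031746) / (0.069444) = 0.45714.

0.4571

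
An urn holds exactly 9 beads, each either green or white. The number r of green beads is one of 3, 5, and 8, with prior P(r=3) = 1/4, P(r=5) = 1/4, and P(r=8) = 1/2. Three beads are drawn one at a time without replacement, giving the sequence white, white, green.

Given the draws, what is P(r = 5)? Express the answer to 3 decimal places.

0.400

Compute the likelihood of the observed sequence for each case: P(data | r = 3) = (6/9)(5/8)(3/7) = 5/28; P(data | r = 5) = (4/9)(3/8)(5/7) = 5/42; P(data | r = 8) = (1/9)(0/8) = 0.
The prior-weighted likelihoods are 1/4 · 5/28 = 5/112, 1/4 · 5/42 = 5/168, 1/2 · 0 = 0; summing to 25/336.
Therefore the posterior P(r = 5 | data) = (5/168) / (25/336) = 2/5.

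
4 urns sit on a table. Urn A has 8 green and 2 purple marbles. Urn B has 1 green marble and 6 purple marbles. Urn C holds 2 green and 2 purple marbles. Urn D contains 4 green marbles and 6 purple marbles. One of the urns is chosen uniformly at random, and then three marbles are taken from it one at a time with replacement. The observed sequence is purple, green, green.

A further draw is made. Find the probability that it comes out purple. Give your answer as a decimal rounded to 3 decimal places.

0.438

The likelihood of the observed sequence under each hypothesis: P(data | urn A) = (2/10)(8/10)(8/10) = 0.128; P(data | urn B) = (6/7)(1/7)(1/7) = 0.017493; P(data | urn C) = (2/4)(2/4)(2/4) = 0.125; P(data | urn D) = (6/10)(4/10)(4/10) = 0.096.
Weighting by the prior gives 1/4 · 0.128 = 0.032, 1/4 · 0.017493 = 0.0043732, 1/4 · 0.125 = 0.03125, 1/4 · 0.096 = 0.024; these sum to 0.091623.
The posterior is then P(urn A | data) = 0.34926, P(urn B | data) = 0.04773, P(urn C | data) = 0.34107, P(urn D | data) = 0.26194.
So P(purple next | data) = Σ P(purple next | H) P(H | data) = (1/5)(0.34926) + (6/7)(0.04773) + (1/2)(0.34107) + (3/5)(0.26194) = 0.43846.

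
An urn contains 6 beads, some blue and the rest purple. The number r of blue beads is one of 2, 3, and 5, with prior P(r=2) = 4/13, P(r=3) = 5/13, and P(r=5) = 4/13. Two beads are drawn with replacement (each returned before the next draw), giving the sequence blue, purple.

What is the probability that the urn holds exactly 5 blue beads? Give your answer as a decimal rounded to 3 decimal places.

0.206

For each hypothesis, P(data | H) works out to: P(data | r = 2) = (2/6)(4/6) = 2/9; P(data | r = 3) = (3/6)(3/6) = 1/4; P(data | r = 5) = (5/6)(1/6) = 5/36.
Weighting by the prior gives 4/13 · 2/9 = 8/117, 5/13 · 1/4 = 5/52, 4/13 · 5/36 = 5/117; these sum to 97/468.
Therefore the posterior P(r = 5 | data) = (5/117) / (97/468) = 20/97.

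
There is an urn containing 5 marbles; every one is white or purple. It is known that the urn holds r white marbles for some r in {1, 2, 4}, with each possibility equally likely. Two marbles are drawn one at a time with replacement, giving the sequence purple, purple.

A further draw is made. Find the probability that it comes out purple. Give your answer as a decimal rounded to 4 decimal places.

For each hypothesis, P(data | H) works out to: P(data | r = 1) = (4/5)(4/5) = 16/25; P(data | r = 2) = (3/5)(3/5) = 9/25; P(data | r = 4) = (1/5)(1/5) = 1/25.
Weighting by the prior gives 1/3 · 16/25 = 16/75, 1/3 · 9/25 = 3/25, 1/3 · 1/25 = 1/75; with total 26/75.
Dividing through by the total gives posterior P(r = 1 | data) = 8/13, P(r = 2 | data) = 9/26, P(r = 4 | data) = 1/26.
Averaging over the posterior, P(purple next | data) = (4/5)(8/13) + (3/5)(9/26) + (1/5)(1/26) = 46/65.

0.7077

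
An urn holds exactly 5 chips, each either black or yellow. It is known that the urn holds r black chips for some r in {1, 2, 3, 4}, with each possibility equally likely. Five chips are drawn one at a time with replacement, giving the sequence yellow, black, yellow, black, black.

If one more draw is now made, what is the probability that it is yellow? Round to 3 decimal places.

Compute the likelihood of the observed sequence for each case: P(data | r = 1) = (4/5)(1/5)(4/5)(1/5)(1/5) = 0.00512; P(data | r = 2) = (3/5)(2/5)(3/5)(2/5)(2/5) = 0.02304; P(data | r = 3) = (2/5)(3/5)(2/5)(3/5)(3/5) = 0.03456; P(data | r = 4) = (1/5)(4/5)(1/5)(4/5)(4/5) = 0.02048.
Multiplying each by its prior: 1/4 · 0.00512 = 0.00128, 1/4 · 0.02304 = 0.00576, 1/4 · 0.03456 = 0.00864, 1/4 · 0.02048 = 0.00512; with total 0.0208.
Dividing through by the total gives posterior P(r = 1 | data) = 0.061538, P(r = 2 | data) = 0.27692, P(r = 3 | data) = 0.41538, P(r = 4 | data) = 0.24615.
Averaging over the posterior, P(yellow next | data) = (4/5)(0.061538) + (3/5)(0.27692) + (2/5)(0.41538) + (1/5)(0.24615) = 0.43077.

0.431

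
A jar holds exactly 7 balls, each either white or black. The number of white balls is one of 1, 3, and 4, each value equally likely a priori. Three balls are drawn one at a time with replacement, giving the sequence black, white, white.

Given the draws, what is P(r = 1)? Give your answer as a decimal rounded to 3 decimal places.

Compute the likelihood of the observed sequence for each case: P(data | r = 1) = (6/7)(1/7)(1/7) = 6/343; P(data | r = 3) = (4/7)(3/7)(3/7) = 36/343; P(data | r = 4) = (3/7)(4/7)(4/7) = 48/343.
Weighting by the prior gives 1/3 · 6/343 = 2/343, 1/3 · 36/343 = 12/343, 1/3 · 48/343 = 16/343; summing to 30/343.
Therefore the posterior P(r = 1 | data) = (2/343) / (30/343) = 1/15.

0.067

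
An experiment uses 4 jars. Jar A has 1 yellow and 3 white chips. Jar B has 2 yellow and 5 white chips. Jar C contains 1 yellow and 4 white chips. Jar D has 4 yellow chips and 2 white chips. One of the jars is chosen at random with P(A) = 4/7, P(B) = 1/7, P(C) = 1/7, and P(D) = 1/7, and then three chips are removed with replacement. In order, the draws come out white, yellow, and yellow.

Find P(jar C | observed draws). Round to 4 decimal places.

The likelihood of the observed sequence under each hypothesis: P(data | jar A) = (3/4)(1/4)(1/4) = 0.046875; P(data | jar B) = (5/7)(2/7)(2/7) = 0.058309; P(data | jar C) = (4/5)(1/5)(1/5) = 0.032; P(data | jar D) = (2/6)(4/6)(4/6) = 0.14815.
The prior-weighted likelihoods are 4/7 · 0.046875 = 0.026786, 1/7 · 0.058309 = 0.0083299, 1/7 · 0.032 = 0.0045714, 1/7 · 0.14815 = 0.021164; these sum to 0.060851.
Hence P(jar C | data) = (0.0045714) / (0.060851) = 0.075125.

0.0751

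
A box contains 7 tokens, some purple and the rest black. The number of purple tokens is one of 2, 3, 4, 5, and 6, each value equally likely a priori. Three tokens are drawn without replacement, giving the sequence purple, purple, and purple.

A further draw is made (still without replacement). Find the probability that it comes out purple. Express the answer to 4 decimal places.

For each hypothesis, P(data | H) works out to: P(data | r = 2) = (2/7)(1/6)(0/5) = 0; P(data | r = 3) = (3/7)(2/6)(1/5) = 1/35; P(data | r = 4) = (4/7)(3/6)(2/5) = 4/35; P(data | r = 5) = (5/7)(4/6)(3/5) = 2/7; P(data | r = 6) = (6/7)(5/6)(4/5) = 4/7.
The prior-weighted likelihoods are 1/5 · 0 = 0, 1/5 · 1/35 = 1/175, 1/5 · 4/35 = 4/175, 1/5 · 2/7 = 2/35, 1/5 · 4/7 = 4/35; these sum to 1/5.
Normalising, the posterior is P(r = 2 | data) = 0, P(r = 3 | data) = 1/35, P(r = 4 | data) = 4/35, P(r = 5 | data) = 2/7, P(r = 6 | data) = 4/7.
Averaging over the posterior, P(purple next | data) = (0)(1/35) + (1/4)(4/35) + (1/2)(2/7) + (3/4)(4/7) = 3/5.

0.6000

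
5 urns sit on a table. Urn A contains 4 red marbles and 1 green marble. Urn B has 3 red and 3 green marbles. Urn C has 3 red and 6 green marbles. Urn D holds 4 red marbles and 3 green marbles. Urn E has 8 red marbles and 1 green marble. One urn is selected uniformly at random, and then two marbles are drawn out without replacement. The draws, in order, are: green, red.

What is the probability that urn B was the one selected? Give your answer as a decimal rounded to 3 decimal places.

0.262

Under each hypothesis, the probability of the observed sequence is: P(data | urn A) = (1/5)(4/4) = 0.2; P(data | urn B) = (3/6)(3/5) = 0.3; P(data | urn C) = (6/9)(3/8) = 0.25; P(data | urn D) = (3/7)(4/6) = 0.28571; P(data | urn E) = (1/9)(8/8) = 0.11111.
Weighting by the prior gives 1/5 · 0.2 = 0.04, 1/5 · 0.3 = 0.06, 1/5 · 0.25 = 0.05, 1/5 · 0.28571 = 0.057143, 1/5 · 0.11111 = 0.022222; with total 0.22937.
So P(urn B | data) = (0.06) / (0.22937) = 0.26159.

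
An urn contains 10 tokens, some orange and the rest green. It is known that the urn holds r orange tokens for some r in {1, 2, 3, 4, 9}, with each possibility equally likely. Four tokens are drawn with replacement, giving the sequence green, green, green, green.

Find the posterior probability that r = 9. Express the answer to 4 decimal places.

0.0001

Compute the likelihood of the observed sequence for each case: P(data | r = 1) = (9/10)(9/10)(9/10)(9/10) = 0.6561; P(data | r = 2) = (8/10)(8/10)(8/10)(8/10) = 0.4096; P(data | r = 3) = (7/10)(7/10)(7/10)(7/10) = 0.2401; P(data | r = 4) = (6/10)(6/10)(6/10)(6/10) = 0.1296; P(data | r = 9) = (1/10)(1/10)(1/10)(1/10) = 0.0001.
Weighting by the prior gives 1/5 · 0.6561 = 0.13122, 1/5 · 0.4096 = 0.08192, 1/5 · 0.2401 = 0.04802, 1/5 · 0.1296 = 0.02592, 1/5 · 0.0001 = 2e-05; summing to 0.2871.
Therefore the posterior P(r = 9 | data) = (2e-05) / (0.2871) = 6.9662e-05.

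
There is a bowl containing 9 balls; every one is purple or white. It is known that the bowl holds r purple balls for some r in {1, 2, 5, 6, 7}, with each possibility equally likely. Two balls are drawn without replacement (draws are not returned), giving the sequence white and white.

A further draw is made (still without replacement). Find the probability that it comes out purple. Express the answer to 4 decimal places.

0.3027

For each hypothesis, P(data | H) works out to: P(data | r = 1) = (8/9)(7/8) = 7/9; P(data | r = 2) = (7/9)(6/8) = 7/12; P(data | r = 5) = (4/9)(3/8) = 1/6; P(data | r = 6) = (3/9)(2/8) = 1/12; P(data | r = 7) = (2/9)(1/8) = 1/36.
Weighting by the prior gives 1/5 · 7/9 = 7/45, 1/5 · 7/12 = 7/60, 1/5 · 1/6 = 1/30, 1/5 · 1/12 = 1/60, 1/5 · 1/36 = 1/180; these sum to 59/180.
Dividing through by the total gives posterior P(r = 1 | data) = 28/59, P(r = 2 | data) = 21/59, P(r = 5 | data) = 6/59, P(r = 6 | data) = 3/59, P(r = 7 | data) = 1/59.
The predictive probability is P(purple next | data) = (1/7)(28/59) + (2/7)(21/59) + (5/7)(6/59) + (6/7)(3/59) + (1)(1/59) = 125/413.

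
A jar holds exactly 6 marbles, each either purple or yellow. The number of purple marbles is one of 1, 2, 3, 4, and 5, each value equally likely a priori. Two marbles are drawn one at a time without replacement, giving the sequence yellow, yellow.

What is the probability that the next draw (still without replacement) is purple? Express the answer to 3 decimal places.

0.438

The likelihood of the observed sequence under each hypothesis: P(data | r = 1) = (5/6)(4/5) = 2/3; P(data | r = 2) = (4/6)(3/5) = 2/5; P(data | r = 3) = (3/6)(2/5) = 1/5; P(data | r = 4) = (2/6)(1/5) = 1/15; P(data | r = 5) = (1/6)(0/5) = 0.
Weighting by the prior gives 1/5 · 2/3 = 2/15, 1/5 · 2/5 = 2/25, 1/5 · 1/5 = 1/25, 1/5 · 1/15 = 1/75, 1/5 · 0 = 0; these sum to 4/15.
The posterior is then P(r = 1 | data) = 1/2, P(r = 2 | data) = 3/10, P(r = 3 | data) = 3/20, P(r = 4 | data) = 1/20, P(r = 5 | data) = 0.
Averaging over the posterior, P(purple next | data) = (1/4)(1/2) + (1/2)(3/10) + (3/4)(3/20) + (1)(1/20) = 7/16.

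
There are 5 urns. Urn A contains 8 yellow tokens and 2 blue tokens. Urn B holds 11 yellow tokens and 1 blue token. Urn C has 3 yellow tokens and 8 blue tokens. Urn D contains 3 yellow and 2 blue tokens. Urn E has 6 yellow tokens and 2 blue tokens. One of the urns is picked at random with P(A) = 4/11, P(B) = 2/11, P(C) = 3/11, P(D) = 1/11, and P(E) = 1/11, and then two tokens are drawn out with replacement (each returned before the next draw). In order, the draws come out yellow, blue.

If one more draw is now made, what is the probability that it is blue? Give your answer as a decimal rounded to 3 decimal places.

For each hypothesis, P(data | H) works out to: P(data | urn A) = (8/10)(2/10) = 0.16; P(data | urn B) = (11/12)(1/12) = 0.076389; P(data | urn C) = (3/11)(8/11) = 0.19835; P(data | urn D) = (3/5)(2/5) = 0.24; P(data | urn E) = (6/8)(2/8) = 0.1875.
The prior-weighted likelihoods are 4/11 · 0.16 = 0.058182, 2/11 · 0.076389 = 0.013889, 3/11 · 0.19835 = 0.054095, 1/11 · 0.24 = 0.021818, 1/11 · 0.1875 = 0.017045; with total 0.16503.
Dividing through by the total gives posterior P(urn A | data) = 0.35256, P(urn B | data) = 0.08416, P(urn C | data) = 0.32779, P(urn D | data) = 0.13221, P(urn E | data) = 0.10329.
Averaging over the posterior, P(blue next | data) = (1/5)(0.35256) + (1/12)(0.08416) + (8/11)(0.32779) + (2/5)(0.13221) + (1/4)(0.10329) = 0.39462.

0.395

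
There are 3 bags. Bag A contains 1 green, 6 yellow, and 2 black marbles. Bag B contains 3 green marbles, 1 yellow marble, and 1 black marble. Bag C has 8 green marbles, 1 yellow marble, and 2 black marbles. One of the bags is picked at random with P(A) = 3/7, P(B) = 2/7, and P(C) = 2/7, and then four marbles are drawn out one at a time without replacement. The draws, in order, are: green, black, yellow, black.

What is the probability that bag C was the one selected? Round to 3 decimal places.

0.253

The likelihood of the observed sequence under each hypothesis: P(data | bag A) = (1/9)(2/8)(6/7)(1/6) = 0.0039683; P(data | bag B) = (3/5)(1/4)(1/3)(0/2) = 0; P(data | bag C) = (8/11)(2/10)(1/9)(1/8) = 0.0020202.
The prior-weighted likelihoods are 3/7 · 0.0039683 = 0.0017007, 2/7 · 0 = 0, 2/7 · 0.0020202 = 0.0005772; with total 0.0022779.
Therefore the posterior P(bag C | data) = (0.0005772) / (0.0022779) = 0.25339.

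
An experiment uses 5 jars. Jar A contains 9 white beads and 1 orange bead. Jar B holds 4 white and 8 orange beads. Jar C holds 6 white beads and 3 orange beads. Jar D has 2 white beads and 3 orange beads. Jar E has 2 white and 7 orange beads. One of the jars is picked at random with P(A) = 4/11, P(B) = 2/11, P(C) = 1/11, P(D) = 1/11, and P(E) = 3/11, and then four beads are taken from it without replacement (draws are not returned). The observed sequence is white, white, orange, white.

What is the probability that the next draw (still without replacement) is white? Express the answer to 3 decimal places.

The likelihood of the observed sequence under each hypothesis: P(data | jar A) = (9/10)(8/9)(1/8)(7/7) = 0.1; P(data | jar B) = (4/12)(3/11)(8/10)(2/9) = 0.016162; P(data | jar C) = (6/9)(5/8)(3/7)(4/6) = 0.11905; P(data | jar D) = (2/5)(1/4)(3/3)(0/2) = 0; P(data | jar E) = (2/9)(1/8)(7/7)(0/6) = 0.
Weighting by the prior gives 4/11 · 0.1 = 0.036364, 2/11 · 0.016162 = 0.0029385, 1/11 · 0.11905 = 0.010823, 1/11 · 0 = 0, 3/11 · 0 = 0; with total 0.050125.
The posterior is then P(jar A | data) = 0.72546, P(jar B | data) = 0.058623, P(jar C | data) = 0.21591, P(jar D | data) = 0, P(jar E | data) = 0.
So P(white next | data) = Σ P(white next | H) P(H | data) = (1)(0.72546) + (1/8)(0.058623) + (3/5)(0.21591) = 0.86234.

0.862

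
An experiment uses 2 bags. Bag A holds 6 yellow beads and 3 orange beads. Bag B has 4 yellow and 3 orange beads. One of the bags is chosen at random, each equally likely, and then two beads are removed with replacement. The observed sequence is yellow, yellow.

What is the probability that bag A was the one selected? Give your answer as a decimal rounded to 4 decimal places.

For each hypothesis, P(data | H) works out to: P(data | bag A) = (6/9)(6/9) = 4/9; P(data | bag B) = (4/7)(4/7) = 16/49.
Multiplying each by its prior: 1/2 · 4/9 = 2/9, 1/2 · 16/49 = 8/49; with total 170/441.
Hence P(bag A | data) = (2/9) / (170/441) = 49/85.

0.5765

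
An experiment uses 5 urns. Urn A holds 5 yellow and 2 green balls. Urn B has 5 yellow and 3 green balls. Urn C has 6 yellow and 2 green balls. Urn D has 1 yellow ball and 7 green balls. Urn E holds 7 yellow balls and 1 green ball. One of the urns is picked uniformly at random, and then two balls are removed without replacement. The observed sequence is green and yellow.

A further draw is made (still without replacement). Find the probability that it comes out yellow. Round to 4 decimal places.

For each hypothesis, P(data | H) works out to: P(data | urn A) = (2/7)(5/6) = 5/21; P(data | urn B) = (3/8)(5/7) = 15/56; P(data | urn C) = (2/8)(6/7) = 3/14; P(data | urn D) = (7/8)(1/7) = 1/8; P(data | urn E) = (1/8)(7/7) = 1/8.
Weighting by the prior gives 1/5 · 5/21 = 1/21, 1/5 · 15/56 = 3/56, 1/5 · 3/14 = 3/70, 1/5 · 1/8 = 1/40, 1/5 · 1/8 = 1/40; summing to 163/840.
Normalising, the posterior is P(urn A | data) = 40/163, P(urn B | data) = 45/163, P(urn C | data) = 36/163, P(urn D | data) = 21/163, P(urn E | data) = 21/163.
So P(yellow next | data) = Σ P(yellow next | H) P(H | data) = (4/5)(40/163) + (2/3)(45/163) + (5/6)(36/163) + (0)(21/163) + (1)(21/163) = 113/163.

0.6933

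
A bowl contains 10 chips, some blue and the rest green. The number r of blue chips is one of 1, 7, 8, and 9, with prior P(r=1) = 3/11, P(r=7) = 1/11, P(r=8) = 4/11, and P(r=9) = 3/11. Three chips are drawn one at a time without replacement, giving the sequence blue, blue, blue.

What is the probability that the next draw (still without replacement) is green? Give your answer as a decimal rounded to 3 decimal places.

Compute the likelihood of the observed sequence for each case: P(data | r = 1) = (1/10)(0/9) = 0; P(data | r = 7) = (7/10)(6/9)(5/8) = 0.29167; P(data | r = 8) = (8/10)(7/9)(6/8) = 0.46667; P(data | r = 9) = (9/10)(8/9)(7/8) = 0.7.
The prior-weighted likelihoods are 3/11 · 0 = 0, 1/11 · 0.29167 = 0.026515, 4/11 · 0.46667 = 0.1697, 3/11 · 0.7 = 0.19091; these sum to 0.38712.
Dividing through by the total gives posterior P(r = 1 | data) = 0, P(r = 7 | data) = 0.068493, P(r = 8 | data) = 0.43836, P(r = 9 | data) = 0.49315.
The predictive probability is P(green next | data) = (3/7)(0.068493) + (2/7)(0.43836) + (1/7)(0.49315) = 0.22505.

0.225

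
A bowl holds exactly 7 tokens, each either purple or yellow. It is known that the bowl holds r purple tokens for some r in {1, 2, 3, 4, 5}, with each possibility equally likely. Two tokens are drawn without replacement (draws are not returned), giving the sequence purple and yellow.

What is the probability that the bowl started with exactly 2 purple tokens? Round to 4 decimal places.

0.2000

Compute the likelihood of the observed sequence for each case: P(data | r = 1) = (1/7)(6/6) = 1/7; P(data | r = 2) = (2/7)(5/6) = 5/21; P(data | r = 3) = (3/7)(4/6) = 2/7; P(data | r = 4) = (4/7)(3/6) = 2/7; P(data | r = 5) = (5/7)(2/6) = 5/21.
Multiplying each by its prior: 1/5 · 1/7 = 1/35, 1/5 · 5/21 = 1/21, 1/5 · 2/7 = 2/35, 1/5 · 2/7 = 2/35, 1/5 · 5/21 = 1/21; summing to 5/21.
By Bayes' rule, P(r = 2 | data) = (1/21) / (5/21) = 1/5.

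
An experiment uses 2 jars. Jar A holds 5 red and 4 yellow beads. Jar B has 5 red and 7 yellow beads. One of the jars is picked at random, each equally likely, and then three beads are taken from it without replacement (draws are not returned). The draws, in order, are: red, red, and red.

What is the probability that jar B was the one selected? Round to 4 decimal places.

Under each hypothesis, the probability of the observed sequence is: P(data | jar A) = (5/9)(4/8)(3/7) = 5/42; P(data | jar B) = (5/12)(4/11)(3/10) = 1/22.
Weighting by the prior gives 1/2 · 5/42 = 5/84, 1/2 · 1/22 = 1/44; these sum to 19/231.
Therefore the posterior P(jar B | data) = (1/44) / (19/231) = 21/76.

0.2763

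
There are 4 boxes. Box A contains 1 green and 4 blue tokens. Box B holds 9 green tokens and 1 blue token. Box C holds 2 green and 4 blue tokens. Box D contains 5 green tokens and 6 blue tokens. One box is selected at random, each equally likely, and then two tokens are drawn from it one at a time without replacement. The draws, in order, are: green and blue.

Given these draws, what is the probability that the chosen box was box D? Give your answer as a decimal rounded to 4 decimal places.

Under each hypothesis, the probability of the observed sequence is: P(data | box A) = (1/5)(4/4) = 0.2; P(data | box B) = (9/10)(1/9) = 0.1; P(data | box C) = (2/6)(4/5) = 0.26667; P(data | box D) = (5/11)(6/10) = 0.27273.
Weighting by the prior gives 1/4 · 0.2 = 0.05, 1/4 · 0.1 = 0.025, 1/4 · 0.26667 = 0.066667, 1/4 · 0.27273 = 0.068182; summing to 0.20985.
By Bayes' rule, P(box D | data) = (0.068182) / (0.20985) = 0.32491.

0.3249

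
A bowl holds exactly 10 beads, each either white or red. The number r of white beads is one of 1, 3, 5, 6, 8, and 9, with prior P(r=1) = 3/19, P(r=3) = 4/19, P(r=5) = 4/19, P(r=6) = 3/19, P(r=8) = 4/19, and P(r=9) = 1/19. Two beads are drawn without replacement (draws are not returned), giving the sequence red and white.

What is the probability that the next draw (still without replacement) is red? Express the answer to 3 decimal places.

Compute the likelihood of the observed sequence for each case: P(data | r = 1) = (9/10)(1/9) = 1/10; P(data | r = 3) = (7/10)(3/9) = 7/30; P(data | r = 5) = (5/10)(5/9) = 5/18; P(data | r = 6) = (4/10)(6/9) = 4/15; P(data | r = 8) = (2/10)(8/9) = 8/45; P(data | r = 9) = (1/10)(9/9) = 1/10.
Multiplying each by its prior: 3/19 · 1/10 = 3/190, 4/19 · 7/30 = 14/285, 4/19 · 5/18 = 10/171, 3/19 · 4/15 = 4/95, 4/19 · 8/45 = 32/855, 1/19 · 1/10 = 1/190; these sum to 178/855.
Normalising, the posterior is P(r = 1 | data) = 27/356, P(r = 3 | data) = 21/89, P(r = 5 | data) = 25/89, P(r = 6 | data) = 18/89, P(r = 8 | data) = 16/89, P(r = 9 | data) = 9/356.
So P(red next | data) = Σ P(red next | H) P(H | data) = (1)(27/356) + (3/4)(21/89) + (1/2)(25/89) + (3/8)(18/89) + (1/8)(16/89) + (0)(9/356) = 175/356.

0.492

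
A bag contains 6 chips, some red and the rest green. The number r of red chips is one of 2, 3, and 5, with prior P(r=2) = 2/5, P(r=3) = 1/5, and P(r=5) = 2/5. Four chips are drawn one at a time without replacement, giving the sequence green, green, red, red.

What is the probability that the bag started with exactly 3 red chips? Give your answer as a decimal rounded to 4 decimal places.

The likelihood of the observed sequence under each hypothesis: P(data | r = 2) = (4/6)(3/5)(2/4)(1/3) = 1/15; P(data | r = 3) = (3/6)(2/5)(3/4)(2/3) = 1/10; P(data | r = 5) = (1/6)(0/5) = 0.
Weighting by the prior gives 2/5 · 1/15 = 2/75, 1/5 · 1/10 = 1/50, 2/5 · 0 = 0; with total 7/150.
Hence P(r = 3 | data) = (1/50) / (7/150) = 3/7.

0.4286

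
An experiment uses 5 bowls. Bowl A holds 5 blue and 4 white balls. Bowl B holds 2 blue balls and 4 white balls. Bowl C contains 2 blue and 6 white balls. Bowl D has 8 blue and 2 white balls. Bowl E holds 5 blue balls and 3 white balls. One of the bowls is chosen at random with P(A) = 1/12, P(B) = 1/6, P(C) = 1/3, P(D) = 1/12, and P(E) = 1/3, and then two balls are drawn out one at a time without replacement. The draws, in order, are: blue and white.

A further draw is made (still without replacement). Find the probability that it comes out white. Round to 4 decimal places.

0.5528

Under each hypothesis, the probability of the observed sequence is: P(data | bowl A) = (5/9)(4/8) = 0.27778; P(data | bowl B) = (2/6)(4/5) = 0.26667; P(data | bowl C) = (2/8)(6/7) = 0.21429; P(data | bowl D) = (8/10)(2/9) = 0.17778; P(data | bowl E) = (5/8)(3/7) = 0.26786.
Multiplying each by its prior: 1/12 · 0.27778 = 0.023148, 1/6 · 0.26667 = 0.044444, 1/3 · 0.21429 = 0.071429, 1/12 · 0.17778 = 0.014815, 1/3 · 0.26786 = 0.089286; with total 0.24312.
Normalising, the posterior is P(bowl A | data) = 0.095212, P(bowl B | data) = 0.18281, P(bowl C | data) = 0.2938, P(bowl D | data) = 0.060936, P(bowl E | data) = 0.36725.
Averaging over the posterior, P(white next | data) = (3/7)(0.095212) + (3/4)(0.18281) + (5/6)(0.2938) + (1/8)(0.060936) + (1/3)(0.36725) = 0.55277.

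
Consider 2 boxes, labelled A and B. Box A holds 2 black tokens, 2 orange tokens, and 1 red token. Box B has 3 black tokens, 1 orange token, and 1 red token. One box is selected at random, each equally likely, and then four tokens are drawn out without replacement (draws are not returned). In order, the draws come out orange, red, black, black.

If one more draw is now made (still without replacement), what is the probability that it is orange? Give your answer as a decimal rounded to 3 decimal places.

Compute the likelihood of the observed sequence for each case: P(data | box A) = (2/5)(1/4)(2/3)(1/2) = 1/30; P(data | box B) = (1/5)(1/4)(3/3)(2/2) = 1/20.
Weighting by the prior gives 1/2 · 1/30 = 1/60, 1/2 · 1/20 = 1/40; these sum to 1/24.
The posterior is then P(box A | data) = 2/5, P(box B | data) = 3/5.
Averaging over the posterior, P(orange next | data) = (1)(2/5) + (0)(3/5) = 2/5.

0.400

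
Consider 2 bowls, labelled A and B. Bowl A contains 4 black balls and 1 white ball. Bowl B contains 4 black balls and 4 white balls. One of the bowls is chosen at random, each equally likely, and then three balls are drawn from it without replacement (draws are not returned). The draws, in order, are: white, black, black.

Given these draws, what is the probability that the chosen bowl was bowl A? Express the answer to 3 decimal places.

For each hypothesis, P(data | H) works out to: P(data | bowl A) = (1/5)(4/4)(3/3) = 1/5; P(data | bowl B) = (4/8)(4/7)(3/6) = 1/7.
Weighting by the prior gives 1/2 · 1/5 = 1/10, 1/2 · 1/7 = 1/14; these sum to 6/35.
Therefore the posterior P(bowl A | data) = (1/10) / (6/35) = 7/12.

0.583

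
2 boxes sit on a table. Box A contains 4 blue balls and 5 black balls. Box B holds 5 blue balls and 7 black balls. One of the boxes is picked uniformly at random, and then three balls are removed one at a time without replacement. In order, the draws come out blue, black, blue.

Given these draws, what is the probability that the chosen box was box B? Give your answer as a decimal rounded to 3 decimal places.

For each hypothesis, P(data | H) works out to: P(data | box A) = (4/9)(5/8)(3/7) = 5/42; P(data | box B) = (5/12)(7/11)(4/10) = 7/66.
Multiplying each by its prior: 1/2 · 5/42 = 5/84, 1/2 · 7/66 = 7/132; these sum to 26/231.
Hence P(box B | data) = (7/132) / (26/231) = 49/104.

0.471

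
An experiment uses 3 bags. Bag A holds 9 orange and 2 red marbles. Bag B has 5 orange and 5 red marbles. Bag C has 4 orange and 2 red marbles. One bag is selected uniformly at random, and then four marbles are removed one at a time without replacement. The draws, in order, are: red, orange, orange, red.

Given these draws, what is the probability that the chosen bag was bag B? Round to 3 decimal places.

0.483

For each hypothesis, P(data | H) works out to: P(data | bag A) = (2/11)(9/10)(8/9)(1/8) = 0.018182; P(data | bag B) = (5/10)(5/9)(4/8)(4/7) = 0.079365; P(data | bag C) = (2/6)(4/5)(3/4)(1/3) = 0.066667.
Weighting by the prior gives 1/3 · 0.018182 = 0.0060606, 1/3 · 0.079365 = 0.026455, 1/3 · 0.066667 = 0.022222; with total 0.054738.
So P(bag B | data) = (0.026455) / (0.054738) = 0.4833.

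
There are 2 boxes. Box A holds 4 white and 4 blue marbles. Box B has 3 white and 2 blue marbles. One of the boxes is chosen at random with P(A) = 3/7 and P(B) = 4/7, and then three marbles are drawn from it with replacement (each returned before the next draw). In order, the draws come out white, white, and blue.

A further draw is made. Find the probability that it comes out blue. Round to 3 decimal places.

0.439

For each hypothesis, P(data | H) works out to: P(data | box A) = (4/8)(4/8)(4/8) = 0.125; P(data | box B) = (3/5)(3/5)(2/5) = 0.144.
Weighting by the prior gives 3/7 · 0.125 = 0.053571, 4/7 · 0.144 = 0.082286; summing to 0.13586.
The posterior is then P(box A | data) = 0.39432, P(box B | data) = 0.60568.
Averaging over the posterior, P(blue next | data) = (1/2)(0.39432) + (2/5)(0.60568) = 0.43943.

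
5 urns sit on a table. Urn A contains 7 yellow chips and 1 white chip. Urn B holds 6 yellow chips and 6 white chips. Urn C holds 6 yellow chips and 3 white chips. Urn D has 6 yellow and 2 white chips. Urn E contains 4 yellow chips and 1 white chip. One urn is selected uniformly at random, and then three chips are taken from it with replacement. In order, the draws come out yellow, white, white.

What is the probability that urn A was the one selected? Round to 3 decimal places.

0.047

For each hypothesis, P(data | H) works out to: P(data | urn A) = (7/8)(1/8)(1/8) = 0.013672; P(data | urn B) = (6/12)(6/12)(6/12) = 0.125; P(data | urn C) = (6/9)(3/9)(3/9) = 0.074074; P(data | urn D) = (6/8)(2/8)(2/8) = 0.046875; P(data | urn E) = (4/5)(1/5)(1/5) = 0.032.
Multiplying each by its prior: 1/5 · 0.013672 = 0.0027344, 1/5 · 0.125 = 0.025, 1/5 · 0.074074 = 0.014815, 1/5 · 0.046875 = 0.009375, 1/5 · 0.032 = 0.0064; with total 0.058324.
Hence P(urn A | data) = (0.0027344) / (0.058324) = 0.046882.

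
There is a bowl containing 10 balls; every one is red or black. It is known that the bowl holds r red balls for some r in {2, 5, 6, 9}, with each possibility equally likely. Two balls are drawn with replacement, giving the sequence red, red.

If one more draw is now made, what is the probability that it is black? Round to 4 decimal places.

Compute the likelihood of the observed sequence for each case: P(data | r = 2) = (2/10)(2/10) = 1/25; P(data | r = 5) = (5/10)(5/10) = 1/4; P(data | r = 6) = (6/10)(6/10) = 9/25; P(data | r = 9) = (9/10)(9/10) = 81/100.
Multiplying each by its prior: 1/4 · 1/25 = 1/100, 1/4 · 1/4 = 1/16, 1/4 · 9/25 = 9/100, 1/4 · 81/100 = 81/400; summing to 73/200.
The posterior is then P(r = 2 | data) = 2/73, P(r = 5 | data) = 25/146, P(r = 6 | data) = 18/73, P(r = 9 | data) = 81/146.
Averaging over the posterior, P(black next | data) = (4/5)(2/73) + (1/2)(25/146) + (2/5)(18/73) + (1/10)(81/146) = 191/730.

0.2616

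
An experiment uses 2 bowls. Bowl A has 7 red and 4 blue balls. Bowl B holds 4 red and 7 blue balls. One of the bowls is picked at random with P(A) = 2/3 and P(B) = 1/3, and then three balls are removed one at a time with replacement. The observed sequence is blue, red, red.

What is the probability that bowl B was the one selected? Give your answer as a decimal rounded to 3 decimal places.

The likelihood of the observed sequence under each hypothesis: P(data | bowl A) = (4/11)(7/11)(7/11) = 0.14726; P(data | bowl B) = (7/11)(4/11)(4/11) = 0.084147.
The prior-weighted likelihoods are 2/3 · 0.14726 = 0.098172, 1/3 · 0.084147 = 0.028049; summing to 0.12622.
By Bayes' rule, P(bowl B | data) = (0.028049) / (0.12622) = 0.22222.

0.222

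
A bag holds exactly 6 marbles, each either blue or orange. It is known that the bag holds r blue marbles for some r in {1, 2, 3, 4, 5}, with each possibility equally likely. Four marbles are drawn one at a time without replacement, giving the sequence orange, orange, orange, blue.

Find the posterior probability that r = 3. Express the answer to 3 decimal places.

0.143

Compute the likelihood of the observed sequence for each case: P(data | r = 1) = (5/6)(4/5)(3/4)(1/3) = 1/6; P(data | r = 2) = (4/6)(3/5)(2/4)(2/3) = 2/15; P(data | r = 3) = (3/6)(2/5)(1/4)(3/3) = 1/20; P(data | r = 4) = (2/6)(1/5)(0/4) = 0; P(data | r = 5) = (1/6)(0/5) = 0.
Multiplying each by its prior: 1/5 · 1/6 = 1/30, 1/5 · 2/15 = 2/75, 1/5 · 1/20 = 1/100, 1/5 · 0 = 0, 1/5 · 0 = 0; these sum to 7/100.
So P(r = 3 | data) = (1/100) / (7/100) = 1/7.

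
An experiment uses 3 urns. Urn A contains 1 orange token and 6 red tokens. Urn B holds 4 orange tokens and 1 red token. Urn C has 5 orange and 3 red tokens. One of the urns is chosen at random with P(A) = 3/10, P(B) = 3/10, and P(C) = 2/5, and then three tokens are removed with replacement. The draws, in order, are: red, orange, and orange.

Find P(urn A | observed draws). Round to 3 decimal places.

The likelihood of the observed sequence under each hypothesis: P(data | urn A) = (6/7)(1/7)(1/7) = 0.017493; P(data | urn B) = (1/5)(4/5)(4/5) = 0.128; P(data | urn C) = (3/8)(5/8)(5/8) = 0.14648.
Multiplying each by its prior: 3/10 · 0.017493 = 0.0052478, 3/10 · 0.128 = 0.0384, 2/5 · 0.14648 = 0.058594; with total 0.10224.
Hence P(urn A | data) = (0.0052478) / (0.10224) = 0.051328.

0.051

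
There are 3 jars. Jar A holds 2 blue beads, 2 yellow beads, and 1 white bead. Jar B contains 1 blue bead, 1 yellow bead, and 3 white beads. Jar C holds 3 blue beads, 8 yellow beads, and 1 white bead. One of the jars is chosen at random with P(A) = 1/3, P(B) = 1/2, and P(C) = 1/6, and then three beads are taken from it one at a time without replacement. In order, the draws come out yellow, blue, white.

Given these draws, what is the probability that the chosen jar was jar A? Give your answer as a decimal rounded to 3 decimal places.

0.442

Under each hypothesis, the probability of the observed sequence is: P(data | jar A) = (2/5)(2/4)(1/3) = 0.066667; P(data | jar B) = (1/5)(1/4)(3/3) = 0.05; P(data | jar C) = (8/12)(3/11)(1/10) = 0.018182.
Weighting by the prior gives 1/3 · 0.066667 = 0.022222, 1/2 · 0.05 = 0.025, 1/6 · 0.018182 = 0.0030303; summing to 0.050253.
So P(jar A | data) = (0.022222) / (0.050253) = 0.44221.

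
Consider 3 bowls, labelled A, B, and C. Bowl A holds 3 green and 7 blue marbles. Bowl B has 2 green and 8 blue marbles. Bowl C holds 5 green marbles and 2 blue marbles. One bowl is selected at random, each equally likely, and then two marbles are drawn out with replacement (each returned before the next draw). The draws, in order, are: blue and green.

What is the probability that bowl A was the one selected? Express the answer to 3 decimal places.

0.366

The likelihood of the observed sequence under each hypothesis: P(data | bowl A) = (7/10)(3/10) = 0.21; P(data | bowl B) = (8/10)(2/10) = 0.16; P(data | bowl C) = (2/7)(5/7) = 0.20408.
Multiplying each by its prior: 1/3 · 0.21 = 0.07, 1/3 · 0.16 = 0.053333, 1/3 · 0.20408 = 0.068027; these sum to 0.19136.
So P(bowl A | data) = (0.07) / (0.19136) = 0.3658.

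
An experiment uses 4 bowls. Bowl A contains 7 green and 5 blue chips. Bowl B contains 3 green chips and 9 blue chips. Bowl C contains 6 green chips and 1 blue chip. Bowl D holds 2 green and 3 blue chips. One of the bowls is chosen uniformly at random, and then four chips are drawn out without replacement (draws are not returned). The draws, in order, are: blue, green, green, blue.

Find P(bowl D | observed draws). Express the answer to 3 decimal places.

0.483

The likelihood of the observed sequence under each hypothesis: P(data | bowl A) = (5/12)(7/11)(6/10)(4/9) = 7/99; P(data | bowl B) = (9/12)(3/11)(2/10)(8/9) = 2/55; P(data | bowl C) = (1/7)(6/6)(5/5)(0/4) = 0; P(data | bowl D) = (3/5)(2/4)(1/3)(2/2) = 1/10.
Multiplying each by its prior: 1/4 · 7/99 = 7/396, 1/4 · 2/55 = 1/110, 1/4 · 0 = 0, 1/4 · 1/10 = 1/40; summing to 41/792.
By Bayes' rule, P(bowl D | data) = (1/40) / (41/792) = 99/205.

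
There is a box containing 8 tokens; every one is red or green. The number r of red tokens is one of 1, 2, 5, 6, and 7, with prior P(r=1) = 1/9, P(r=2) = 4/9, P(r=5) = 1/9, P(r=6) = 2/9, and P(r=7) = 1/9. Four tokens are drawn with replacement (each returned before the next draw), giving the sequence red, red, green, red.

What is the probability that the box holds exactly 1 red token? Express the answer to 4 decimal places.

Under each hypothesis, the probability of the observed sequence is: P(data | r = 1) = (1/8)(1/8)(7/8)(1/8) = 0.001709; P(data | r = 2) = (2/8)(2/8)(6/8)(2/8) = 0.011719; P(data | r = 5) = (5/8)(5/8)(3/8)(5/8) = 0.091553; P(data | r = 6) = (6/8)(6/8)(2/8)(6/8) = 0.10547; P(data | r = 7) = (7/8)(7/8)(1/8)(7/8) = 0.08374.
The prior-weighted likelihoods are 1/9 · 0.001709 = 0.00018989, 4/9 · 0.011719 = 0.0052083, 1/9 · 0.091553 = 0.010173, 2/9 · 0.10547 = 0.023438, 1/9 · 0.08374 = 0.0093045; with total 0.048313.
So P(r = 1 | data) = (0.00018989) / (0.048313) = 0.0039304.

0.0039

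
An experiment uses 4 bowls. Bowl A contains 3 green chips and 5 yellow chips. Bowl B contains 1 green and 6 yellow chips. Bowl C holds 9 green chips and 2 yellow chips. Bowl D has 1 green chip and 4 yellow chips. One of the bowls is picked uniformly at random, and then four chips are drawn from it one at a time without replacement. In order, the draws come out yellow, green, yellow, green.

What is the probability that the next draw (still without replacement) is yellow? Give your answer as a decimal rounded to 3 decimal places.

0.598

For each hypothesis, P(data | H) works out to: P(data | bowl A) = (5/8)(3/7)(4/6)(2/5) = 0.071429; P(data | bowl B) = (6/7)(1/6)(5/5)(0/4) = 0; P(data | bowl C) = (2/11)(9/10)(1/9)(8/8) = 0.018182; P(data | bowl D) = (4/5)(1/4)(3/3)(0/2) = 0.
The prior-weighted likelihoods are 1/4 · 0.071429 = 0.017857, 1/4 · 0 = 0, 1/4 · 0.018182 = 0.0045455, 1/4 · 0 = 0; summing to 0.022403.
Dividing through by the total gives posterior P(bowl A | data) = 0.7971, P(bowl B | data) = 0, P(bowl C | data) = 0.2029, P(bowl D | data) = 0.
Averaging over the posterior, P(yellow next | data) = (3/4)(0.7971) + (0)(0.2029) = 0.59783.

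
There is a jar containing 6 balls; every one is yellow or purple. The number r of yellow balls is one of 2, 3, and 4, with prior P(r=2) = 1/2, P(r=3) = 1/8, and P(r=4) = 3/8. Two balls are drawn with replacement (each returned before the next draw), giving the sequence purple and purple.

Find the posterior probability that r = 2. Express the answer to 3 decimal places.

0.753

The likelihood of the observed sequence under each hypothesis: P(data | r = 2) = (4/6)(4/6) = 4/9; P(data | r = 3) = (3/6)(3/6) = 1/4; P(data | r = 4) = (2/6)(2/6) = 1/9.
Weighting by the prior gives 1/2 · 4/9 = 2/9, 1/8 · 1/4 = 1/32, 3/8 · 1/9 = 1/24; summing to 85/288.
So P(r = 2 | data) = (2/9) / (85/288) = 64/85.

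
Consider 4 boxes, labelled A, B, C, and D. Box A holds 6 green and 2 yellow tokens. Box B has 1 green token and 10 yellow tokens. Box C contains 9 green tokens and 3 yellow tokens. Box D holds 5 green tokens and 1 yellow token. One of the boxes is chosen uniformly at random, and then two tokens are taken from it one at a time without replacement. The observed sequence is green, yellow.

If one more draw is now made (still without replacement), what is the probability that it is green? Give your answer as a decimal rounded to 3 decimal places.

0.752

Under each hypothesis, the probability of the observed sequence is: P(data | box A) = (6/8)(2/7) = 0.21429; P(data | box B) = (1/11)(10/10) = 0.090909; P(data | box C) = (9/12)(3/11) = 0.20455; P(data | box D) = (5/6)(1/5) = 0.16667.
Multiplying each by its prior: 1/4 · 0.21429 = 0.053571, 1/4 · 0.090909 = 0.022727, 1/4 · 0.20455 = 0.051136, 1/4 · 0.16667 = 0.041667; with total 0.1691.
Normalising, the posterior is P(box A | data) = 0.3168, P(box B | data) = 0.1344, P(box C | data) = 0.3024, P(box D | data) = 0.2464.
So P(green next | data) = Σ P(green next | H) P(H | data) = (5/6)(0.3168) + (0)(0.1344) + (4/5)(0.3024) + (1)(0.2464) = 0.75232.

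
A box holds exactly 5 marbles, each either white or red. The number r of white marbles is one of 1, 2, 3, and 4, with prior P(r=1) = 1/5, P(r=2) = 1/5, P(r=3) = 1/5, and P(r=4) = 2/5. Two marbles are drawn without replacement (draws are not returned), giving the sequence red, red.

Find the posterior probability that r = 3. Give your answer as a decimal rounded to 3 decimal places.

Under each hypothesis, the probability of the observed sequence is: P(data | r = 1) = (4/5)(3/4) = 3/5; P(data | r = 2) = (3/5)(2/4) = 3/10; P(data | r = 3) = (2/5)(1/4) = 1/10; P(data | r = 4) = (1/5)(0/4) = 0.
Weighting by the prior gives 1/5 · 3/5 = 3/25, 1/5 · 3/10 = 3/50, 1/5 · 1/10 = 1/50, 2/5 · 0 = 0; these sum to 1/5.
Therefore the posterior P(r = 3 | data) = (1/50) / (1/5) = 1/10.

0.100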